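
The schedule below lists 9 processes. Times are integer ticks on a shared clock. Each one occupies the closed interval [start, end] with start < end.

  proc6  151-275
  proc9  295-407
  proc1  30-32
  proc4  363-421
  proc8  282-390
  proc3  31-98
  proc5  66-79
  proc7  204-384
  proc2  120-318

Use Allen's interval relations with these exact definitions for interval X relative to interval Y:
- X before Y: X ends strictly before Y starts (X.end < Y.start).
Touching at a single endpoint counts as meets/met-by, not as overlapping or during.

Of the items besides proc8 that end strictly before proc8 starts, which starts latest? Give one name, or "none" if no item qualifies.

Target proc8 = [282, 390].
proc1 [30, 32] → before → candidate.
proc2 [120, 318] → overlaps → excluded.
proc3 [31, 98] → before → candidate.
proc4 [363, 421] → overlapped-by → excluded.
proc5 [66, 79] → before → candidate.
proc6 [151, 275] → before → candidate.
proc7 [204, 384] → overlaps → excluded.
proc9 [295, 407] → overlapped-by → excluded.
Among candidates, latest start is 151 → proc6.

proc6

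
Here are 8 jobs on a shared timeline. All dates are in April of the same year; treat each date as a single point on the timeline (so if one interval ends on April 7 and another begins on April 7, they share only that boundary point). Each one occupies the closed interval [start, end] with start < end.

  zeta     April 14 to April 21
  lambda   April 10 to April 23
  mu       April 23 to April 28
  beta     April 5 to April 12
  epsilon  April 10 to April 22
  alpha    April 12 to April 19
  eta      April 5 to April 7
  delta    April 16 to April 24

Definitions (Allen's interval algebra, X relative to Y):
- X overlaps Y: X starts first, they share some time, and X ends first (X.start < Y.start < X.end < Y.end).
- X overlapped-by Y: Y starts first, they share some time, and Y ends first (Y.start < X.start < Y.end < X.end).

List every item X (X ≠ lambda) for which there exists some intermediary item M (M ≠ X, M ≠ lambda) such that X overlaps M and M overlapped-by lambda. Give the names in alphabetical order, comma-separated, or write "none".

Target lambda = [April 10, April 23].
Intermediaries M with M overlapped-by lambda: delta.
Via delta — items with X overlaps delta: alpha, epsilon, zeta.
Union: alpha, epsilon, zeta.

alpha, epsilon, zeta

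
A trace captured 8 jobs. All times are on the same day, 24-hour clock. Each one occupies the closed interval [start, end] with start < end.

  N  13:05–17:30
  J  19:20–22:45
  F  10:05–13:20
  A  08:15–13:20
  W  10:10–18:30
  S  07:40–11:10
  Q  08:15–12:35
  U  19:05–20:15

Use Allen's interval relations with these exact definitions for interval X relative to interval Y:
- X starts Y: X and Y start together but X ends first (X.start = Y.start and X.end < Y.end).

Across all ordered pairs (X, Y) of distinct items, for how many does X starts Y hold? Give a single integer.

1

Checking all 56 ordered pairs for relation 'starts'; matching pairs in alphabetical order:
(Q, A): Q starts A ✓
Count: 1.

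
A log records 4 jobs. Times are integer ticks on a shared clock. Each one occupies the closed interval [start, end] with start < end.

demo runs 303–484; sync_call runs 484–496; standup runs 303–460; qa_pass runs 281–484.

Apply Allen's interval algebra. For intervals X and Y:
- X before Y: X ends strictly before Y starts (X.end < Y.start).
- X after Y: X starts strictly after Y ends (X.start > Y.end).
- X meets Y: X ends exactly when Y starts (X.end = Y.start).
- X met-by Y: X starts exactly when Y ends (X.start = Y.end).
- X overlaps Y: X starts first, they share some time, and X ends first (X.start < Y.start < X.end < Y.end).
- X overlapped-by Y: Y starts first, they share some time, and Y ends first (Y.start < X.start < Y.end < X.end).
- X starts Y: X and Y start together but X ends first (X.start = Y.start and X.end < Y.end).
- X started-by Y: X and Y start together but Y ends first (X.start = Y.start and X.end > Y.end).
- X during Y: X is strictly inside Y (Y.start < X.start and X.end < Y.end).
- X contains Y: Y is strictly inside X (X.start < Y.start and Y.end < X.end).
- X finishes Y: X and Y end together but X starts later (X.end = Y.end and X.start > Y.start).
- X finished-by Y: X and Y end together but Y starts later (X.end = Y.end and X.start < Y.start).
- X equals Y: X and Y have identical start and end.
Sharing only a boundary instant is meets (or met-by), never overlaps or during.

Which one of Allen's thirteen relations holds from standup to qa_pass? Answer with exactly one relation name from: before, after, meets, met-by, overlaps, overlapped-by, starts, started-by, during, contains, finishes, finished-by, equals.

standup = [303, 460]; qa_pass = [281, 484].
Compare endpoints: standup.start > qa_pass.start, standup.start < qa_pass.end, standup.end > qa_pass.start, standup.end < qa_pass.end.
That pattern is 'during'.

during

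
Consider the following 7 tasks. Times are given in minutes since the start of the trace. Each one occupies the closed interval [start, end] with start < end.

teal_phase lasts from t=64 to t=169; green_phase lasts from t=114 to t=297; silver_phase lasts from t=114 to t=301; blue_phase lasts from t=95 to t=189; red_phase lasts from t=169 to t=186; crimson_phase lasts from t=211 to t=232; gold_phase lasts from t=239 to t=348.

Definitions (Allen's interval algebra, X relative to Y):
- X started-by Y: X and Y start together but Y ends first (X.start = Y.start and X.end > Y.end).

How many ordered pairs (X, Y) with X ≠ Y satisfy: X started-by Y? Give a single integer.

1

Checking all 42 ordered pairs for relation 'started-by'; matching pairs in alphabetical order:
(silver_phase, green_phase): silver_phase started-by green_phase ✓
Count: 1.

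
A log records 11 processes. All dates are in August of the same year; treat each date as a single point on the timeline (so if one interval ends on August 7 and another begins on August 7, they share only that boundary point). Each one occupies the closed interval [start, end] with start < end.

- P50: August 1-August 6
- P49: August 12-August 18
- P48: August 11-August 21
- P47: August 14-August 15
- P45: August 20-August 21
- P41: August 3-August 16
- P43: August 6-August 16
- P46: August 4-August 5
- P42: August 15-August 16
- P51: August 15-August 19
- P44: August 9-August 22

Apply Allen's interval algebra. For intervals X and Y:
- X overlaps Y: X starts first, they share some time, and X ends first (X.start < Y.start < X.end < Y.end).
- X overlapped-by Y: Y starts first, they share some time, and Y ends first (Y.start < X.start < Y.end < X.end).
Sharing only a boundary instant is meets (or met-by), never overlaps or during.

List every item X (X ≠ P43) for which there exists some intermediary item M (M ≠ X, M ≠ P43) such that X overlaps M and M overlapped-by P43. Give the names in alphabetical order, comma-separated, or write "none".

Target P43 = [August 6, August 16].
Intermediaries M with M overlapped-by P43: P44, P48, P49, P51.
Via P44 — items with X overlaps P44: P41.
Via P48 — items with X overlaps P48: P41.
Via P49 — items with X overlaps P49: P41.
Via P51 — items with X overlaps P51: P41, P49.
Union: P41, P49.

P41, P49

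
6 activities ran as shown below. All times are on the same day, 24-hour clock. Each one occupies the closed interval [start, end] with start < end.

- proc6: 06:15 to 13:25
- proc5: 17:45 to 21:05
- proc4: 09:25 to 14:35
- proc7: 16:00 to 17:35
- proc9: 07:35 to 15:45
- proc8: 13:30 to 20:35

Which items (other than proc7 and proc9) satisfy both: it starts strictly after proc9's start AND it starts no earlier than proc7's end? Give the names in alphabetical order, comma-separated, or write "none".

Conditions: its start is strictly after proc9's start (X.start > 07:35) AND its start is no earlier than proc7's end (X.start >= 17:35).
proc4: start 09:25 > 07:35? ✓; start 09:25 >= 17:35? ✗ → no.
proc5: start 17:45 > 07:35? ✓; start 17:45 >= 17:35? ✓ → yes.
proc6: start 06:15 > 07:35? ✗; start 06:15 >= 17:35? ✗ → no.
proc8: start 13:30 > 07:35? ✓; start 13:30 >= 17:35? ✗ → no.
Result: proc5.

proc5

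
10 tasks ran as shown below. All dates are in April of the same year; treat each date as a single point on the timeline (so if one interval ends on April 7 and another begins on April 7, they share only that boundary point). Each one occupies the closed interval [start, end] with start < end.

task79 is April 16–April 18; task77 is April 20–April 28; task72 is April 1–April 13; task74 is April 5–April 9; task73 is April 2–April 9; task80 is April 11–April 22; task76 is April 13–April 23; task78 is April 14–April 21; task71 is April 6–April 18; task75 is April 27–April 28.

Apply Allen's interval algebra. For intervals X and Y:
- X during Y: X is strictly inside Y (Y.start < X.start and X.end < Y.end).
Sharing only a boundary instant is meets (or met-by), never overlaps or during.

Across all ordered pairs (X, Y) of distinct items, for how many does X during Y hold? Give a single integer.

7

Checking all 90 ordered pairs for relation 'during'; matching pairs in alphabetical order:
(task73, task72): task73 during task72 ✓
(task74, task72): task74 during task72 ✓
(task78, task76): task78 during task76 ✓
(task78, task80): task78 during task80 ✓
(task79, task76): task79 during task76 ✓
(task79, task78): task79 during task78 ✓
(task79, task80): task79 during task80 ✓
Count: 7.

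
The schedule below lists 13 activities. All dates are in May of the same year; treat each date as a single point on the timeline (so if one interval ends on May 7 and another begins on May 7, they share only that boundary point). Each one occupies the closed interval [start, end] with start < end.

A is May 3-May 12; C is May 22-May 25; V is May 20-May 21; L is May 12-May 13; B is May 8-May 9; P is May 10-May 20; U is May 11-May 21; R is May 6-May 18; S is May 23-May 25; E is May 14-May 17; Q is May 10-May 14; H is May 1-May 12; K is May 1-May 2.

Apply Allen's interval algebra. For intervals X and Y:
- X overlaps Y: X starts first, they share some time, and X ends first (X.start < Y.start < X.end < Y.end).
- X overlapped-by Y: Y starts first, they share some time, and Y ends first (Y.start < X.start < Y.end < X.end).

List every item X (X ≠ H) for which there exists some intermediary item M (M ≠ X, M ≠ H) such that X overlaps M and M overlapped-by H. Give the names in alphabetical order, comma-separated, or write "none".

Target H = [May 1, May 12].
Intermediaries M with M overlapped-by H: P, Q, R, U.
Via P — items with X overlaps P: A, R.
Via Q — items with X overlaps Q: A.
Via R — items with X overlaps R: A.
Via U — items with X overlaps U: A, P, Q, R.
Union: A, P, Q, R.

A, P, Q, R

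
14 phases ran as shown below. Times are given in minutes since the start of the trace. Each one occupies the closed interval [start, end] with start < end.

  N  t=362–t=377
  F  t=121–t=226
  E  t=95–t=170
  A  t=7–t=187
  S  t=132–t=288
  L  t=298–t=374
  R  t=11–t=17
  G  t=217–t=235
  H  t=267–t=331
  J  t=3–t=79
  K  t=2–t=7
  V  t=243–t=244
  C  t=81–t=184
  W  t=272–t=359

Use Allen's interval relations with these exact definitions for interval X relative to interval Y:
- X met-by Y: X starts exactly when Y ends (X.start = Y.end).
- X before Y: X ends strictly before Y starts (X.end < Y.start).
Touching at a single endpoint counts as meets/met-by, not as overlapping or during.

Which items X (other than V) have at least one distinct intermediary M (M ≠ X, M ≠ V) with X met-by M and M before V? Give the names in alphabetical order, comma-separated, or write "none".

Target V = [t=243, t=244].
Intermediaries M with M before V: A, C, E, F, G, J, K, R.
Via A — items with X met-by A: none.
Via C — items with X met-by C: none.
Via E — items with X met-by E: none.
Via F — items with X met-by F: none.
Via G — items with X met-by G: none.
Via J — items with X met-by J: none.
Via K — items with X met-by K: A.
Via R — items with X met-by R: none.
Union: A.

A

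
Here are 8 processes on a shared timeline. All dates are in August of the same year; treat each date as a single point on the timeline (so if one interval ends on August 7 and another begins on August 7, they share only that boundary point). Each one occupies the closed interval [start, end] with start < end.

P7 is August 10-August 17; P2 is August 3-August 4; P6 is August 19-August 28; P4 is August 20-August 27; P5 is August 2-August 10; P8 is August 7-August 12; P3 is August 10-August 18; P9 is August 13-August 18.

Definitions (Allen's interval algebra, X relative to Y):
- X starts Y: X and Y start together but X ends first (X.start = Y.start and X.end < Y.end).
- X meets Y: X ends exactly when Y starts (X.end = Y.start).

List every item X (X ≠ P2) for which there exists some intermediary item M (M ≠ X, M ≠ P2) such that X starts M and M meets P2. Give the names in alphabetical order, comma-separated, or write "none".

none

Target P2 = [August 3, August 4].
Intermediaries M with M meets P2: none.
Union: none.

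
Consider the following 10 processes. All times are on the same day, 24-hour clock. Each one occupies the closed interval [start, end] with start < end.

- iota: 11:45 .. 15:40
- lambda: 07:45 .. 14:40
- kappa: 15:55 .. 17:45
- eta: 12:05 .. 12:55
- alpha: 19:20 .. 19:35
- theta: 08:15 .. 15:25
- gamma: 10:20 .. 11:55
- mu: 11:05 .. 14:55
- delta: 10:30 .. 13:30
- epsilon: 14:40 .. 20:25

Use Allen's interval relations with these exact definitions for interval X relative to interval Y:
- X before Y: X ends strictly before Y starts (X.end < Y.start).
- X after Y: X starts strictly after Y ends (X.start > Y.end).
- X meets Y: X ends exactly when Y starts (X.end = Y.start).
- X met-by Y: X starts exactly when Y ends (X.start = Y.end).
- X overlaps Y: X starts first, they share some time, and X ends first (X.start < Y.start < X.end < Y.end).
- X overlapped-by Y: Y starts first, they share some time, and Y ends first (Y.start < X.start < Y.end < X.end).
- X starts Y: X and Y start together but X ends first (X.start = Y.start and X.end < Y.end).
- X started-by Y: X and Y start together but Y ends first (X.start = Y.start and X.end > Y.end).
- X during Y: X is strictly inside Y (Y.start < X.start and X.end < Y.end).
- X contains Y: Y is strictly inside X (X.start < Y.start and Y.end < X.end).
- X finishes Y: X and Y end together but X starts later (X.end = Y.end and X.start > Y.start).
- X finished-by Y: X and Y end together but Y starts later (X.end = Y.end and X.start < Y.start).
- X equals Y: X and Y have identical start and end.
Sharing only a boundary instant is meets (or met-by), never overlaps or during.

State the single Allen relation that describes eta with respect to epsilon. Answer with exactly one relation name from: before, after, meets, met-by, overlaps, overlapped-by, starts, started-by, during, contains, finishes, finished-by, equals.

before

eta = [12:05, 12:55]; epsilon = [14:40, 20:25].
Compare endpoints: eta.start < epsilon.start, eta.start < epsilon.end, eta.end < epsilon.start, eta.end < epsilon.end.
That pattern is 'before'.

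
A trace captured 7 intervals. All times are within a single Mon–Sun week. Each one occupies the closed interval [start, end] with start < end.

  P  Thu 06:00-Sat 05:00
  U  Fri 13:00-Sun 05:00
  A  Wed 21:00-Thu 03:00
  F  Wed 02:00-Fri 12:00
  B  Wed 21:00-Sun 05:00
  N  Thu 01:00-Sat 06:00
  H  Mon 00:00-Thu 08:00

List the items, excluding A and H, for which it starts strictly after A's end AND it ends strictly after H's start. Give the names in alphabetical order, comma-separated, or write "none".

P, U

Conditions: its start is strictly after A's end (X.start > Thu 03:00) AND its end is strictly after H's start (X.end > Mon 00:00).
B: start Wed 21:00 > Thu 03:00? ✗; end Sun 05:00 > Mon 00:00? ✓ → no.
F: start Wed 02:00 > Thu 03:00? ✗; end Fri 12:00 > Mon 00:00? ✓ → no.
N: start Thu 01:00 > Thu 03:00? ✗; end Sat 06:00 > Mon 00:00? ✓ → no.
P: start Thu 06:00 > Thu 03:00? ✓; end Sat 05:00 > Mon 00:00? ✓ → yes.
U: start Fri 13:00 > Thu 03:00? ✓; end Sun 05:00 > Mon 00:00? ✓ → yes.
Result: P, U.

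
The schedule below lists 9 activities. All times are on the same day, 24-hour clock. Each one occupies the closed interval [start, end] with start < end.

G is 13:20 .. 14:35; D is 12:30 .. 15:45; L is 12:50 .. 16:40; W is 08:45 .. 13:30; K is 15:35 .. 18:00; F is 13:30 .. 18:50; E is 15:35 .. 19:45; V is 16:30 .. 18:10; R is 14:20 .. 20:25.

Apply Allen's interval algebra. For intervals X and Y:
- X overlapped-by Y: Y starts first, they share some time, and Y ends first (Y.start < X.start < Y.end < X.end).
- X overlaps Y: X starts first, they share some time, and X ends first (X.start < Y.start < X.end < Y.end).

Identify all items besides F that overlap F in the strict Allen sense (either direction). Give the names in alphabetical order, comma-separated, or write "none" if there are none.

Target F = [13:30, 18:50].
D [12:30, 15:45] → overlaps → yes.
E [15:35, 19:45] → overlapped-by → yes.
G [13:20, 14:35] → overlaps → yes.
K [15:35, 18:00] → during → no.
L [12:50, 16:40] → overlaps → yes.
R [14:20, 20:25] → overlapped-by → yes.
V [16:30, 18:10] → during → no.
W [08:45, 13:30] → meets → no.
Result: D, E, G, L, R.

D, E, G, L, R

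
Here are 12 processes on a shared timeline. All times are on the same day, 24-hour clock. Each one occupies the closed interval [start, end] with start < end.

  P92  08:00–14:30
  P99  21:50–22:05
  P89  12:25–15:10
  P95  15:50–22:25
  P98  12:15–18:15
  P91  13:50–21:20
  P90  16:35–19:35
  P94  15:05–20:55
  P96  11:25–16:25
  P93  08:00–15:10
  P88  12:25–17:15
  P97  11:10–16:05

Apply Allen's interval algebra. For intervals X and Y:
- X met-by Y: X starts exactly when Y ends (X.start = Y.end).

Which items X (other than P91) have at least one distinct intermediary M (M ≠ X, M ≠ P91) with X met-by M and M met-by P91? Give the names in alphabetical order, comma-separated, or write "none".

none

Target P91 = [13:50, 21:20].
Intermediaries M with M met-by P91: none.
Union: none.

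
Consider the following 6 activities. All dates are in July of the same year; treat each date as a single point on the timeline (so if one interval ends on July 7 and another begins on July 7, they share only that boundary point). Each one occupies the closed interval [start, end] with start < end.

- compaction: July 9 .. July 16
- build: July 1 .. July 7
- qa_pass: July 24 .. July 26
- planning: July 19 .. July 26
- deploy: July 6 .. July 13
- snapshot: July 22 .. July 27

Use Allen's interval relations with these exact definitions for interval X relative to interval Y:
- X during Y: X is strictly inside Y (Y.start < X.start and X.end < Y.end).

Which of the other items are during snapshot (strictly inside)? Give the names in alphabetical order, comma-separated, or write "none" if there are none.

Target snapshot = [July 22, July 27].
build [July 1, July 7] → before → no.
compaction [July 9, July 16] → before → no.
deploy [July 6, July 13] → before → no.
planning [July 19, July 26] → overlaps → no.
qa_pass [July 24, July 26] → during → yes.
Result: qa_pass.

qa_pass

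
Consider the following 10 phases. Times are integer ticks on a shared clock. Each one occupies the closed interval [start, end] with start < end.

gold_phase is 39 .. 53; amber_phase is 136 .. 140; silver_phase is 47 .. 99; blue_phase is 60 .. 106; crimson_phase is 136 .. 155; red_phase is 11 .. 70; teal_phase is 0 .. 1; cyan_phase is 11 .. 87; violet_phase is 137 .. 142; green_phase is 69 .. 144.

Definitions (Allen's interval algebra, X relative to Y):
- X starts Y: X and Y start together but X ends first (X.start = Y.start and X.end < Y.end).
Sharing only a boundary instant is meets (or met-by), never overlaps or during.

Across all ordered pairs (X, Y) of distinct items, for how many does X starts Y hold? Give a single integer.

2

Checking all 90 ordered pairs for relation 'starts'; matching pairs in alphabetical order:
(amber_phase, crimson_phase): amber_phase starts crimson_phase ✓
(red_phase, cyan_phase): red_phase starts cyan_phase ✓
Count: 2.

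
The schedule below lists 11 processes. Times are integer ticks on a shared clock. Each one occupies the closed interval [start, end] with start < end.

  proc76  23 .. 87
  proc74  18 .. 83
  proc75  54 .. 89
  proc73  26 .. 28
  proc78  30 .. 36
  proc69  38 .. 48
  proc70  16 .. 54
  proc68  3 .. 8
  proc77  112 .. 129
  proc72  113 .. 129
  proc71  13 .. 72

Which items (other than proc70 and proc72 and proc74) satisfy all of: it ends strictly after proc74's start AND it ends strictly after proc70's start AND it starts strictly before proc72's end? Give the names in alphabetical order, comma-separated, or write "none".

proc69, proc71, proc73, proc75, proc76, proc77, proc78

Conditions: its end is strictly after proc74's start (X.end > 18) AND its end is strictly after proc70's start (X.end > 16) AND its start is strictly before proc72's end (X.start < 129).
proc68: end 8 > 18? ✗; end 8 > 16? ✗; start 3 < 129? ✓ → no.
proc69: end 48 > 18? ✓; end 48 > 16? ✓; start 38 < 129? ✓ → yes.
proc71: end 72 > 18? ✓; end 72 > 16? ✓; start 13 < 129? ✓ → yes.
proc73: end 28 > 18? ✓; end 28 > 16? ✓; start 26 < 129? ✓ → yes.
proc75: end 89 > 18? ✓; end 89 > 16? ✓; start 54 < 129? ✓ → yes.
proc76: end 87 > 18? ✓; end 87 > 16? ✓; start 23 < 129? ✓ → yes.
proc77: end 129 > 18? ✓; end 129 > 16? ✓; start 112 < 129? ✓ → yes.
proc78: end 36 > 18? ✓; end 36 > 16? ✓; start 30 < 129? ✓ → yes.
Result: proc69, proc71, proc73, proc75, proc76, proc77, proc78.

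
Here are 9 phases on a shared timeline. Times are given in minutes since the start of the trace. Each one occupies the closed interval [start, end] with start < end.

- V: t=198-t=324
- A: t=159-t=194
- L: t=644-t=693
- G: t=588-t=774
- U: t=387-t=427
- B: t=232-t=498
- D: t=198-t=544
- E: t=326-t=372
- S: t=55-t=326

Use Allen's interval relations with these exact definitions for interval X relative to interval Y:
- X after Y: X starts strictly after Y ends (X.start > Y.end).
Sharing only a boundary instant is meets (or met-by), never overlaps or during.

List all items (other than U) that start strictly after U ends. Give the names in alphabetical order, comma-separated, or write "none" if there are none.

G, L

Target U = [t=387, t=427].
A [t=159, t=194] → before → no.
B [t=232, t=498] → contains → no.
D [t=198, t=544] → contains → no.
E [t=326, t=372] → before → no.
G [t=588, t=774] → after → yes.
L [t=644, t=693] → after → yes.
S [t=55, t=326] → before → no.
V [t=198, t=324] → before → no.
Result: G, L.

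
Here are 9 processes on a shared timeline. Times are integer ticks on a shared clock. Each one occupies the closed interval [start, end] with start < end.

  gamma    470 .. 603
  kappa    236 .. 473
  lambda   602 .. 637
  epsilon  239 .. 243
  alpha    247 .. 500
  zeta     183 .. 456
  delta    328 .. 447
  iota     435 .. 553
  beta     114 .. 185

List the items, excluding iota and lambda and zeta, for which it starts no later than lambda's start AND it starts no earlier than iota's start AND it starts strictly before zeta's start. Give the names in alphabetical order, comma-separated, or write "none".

none

Conditions: its start is no later than lambda's start (X.start <= 602) AND its start is no earlier than iota's start (X.start >= 435) AND its start is strictly before zeta's start (X.start < 183).
alpha: start 247 <= 602? ✓; start 247 >= 435? ✗; start 247 < 183? ✗ → no.
beta: start 114 <= 602? ✓; start 114 >= 435? ✗; start 114 < 183? ✓ → no.
delta: start 328 <= 602? ✓; start 328 >= 435? ✗; start 328 < 183? ✗ → no.
epsilon: start 239 <= 602? ✓; start 239 >= 435? ✗; start 239 < 183? ✗ → no.
gamma: start 470 <= 602? ✓; start 470 >= 435? ✓; start 470 < 183? ✗ → no.
kappa: start 236 <= 602? ✓; start 236 >= 435? ✗; start 236 < 183? ✗ → no.
Result: none.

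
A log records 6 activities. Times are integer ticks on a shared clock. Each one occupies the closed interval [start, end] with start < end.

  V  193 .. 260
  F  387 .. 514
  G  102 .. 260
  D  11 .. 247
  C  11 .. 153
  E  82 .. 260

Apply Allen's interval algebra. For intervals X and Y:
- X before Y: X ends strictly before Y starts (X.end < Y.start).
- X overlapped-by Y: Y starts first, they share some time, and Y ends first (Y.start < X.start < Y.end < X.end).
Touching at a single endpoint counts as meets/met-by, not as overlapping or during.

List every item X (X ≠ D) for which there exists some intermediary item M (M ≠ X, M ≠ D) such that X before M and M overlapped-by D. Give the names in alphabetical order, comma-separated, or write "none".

C

Target D = [11, 247].
Intermediaries M with M overlapped-by D: E, G, V.
Via E — items with X before E: none.
Via G — items with X before G: none.
Via V — items with X before V: C.
Union: C.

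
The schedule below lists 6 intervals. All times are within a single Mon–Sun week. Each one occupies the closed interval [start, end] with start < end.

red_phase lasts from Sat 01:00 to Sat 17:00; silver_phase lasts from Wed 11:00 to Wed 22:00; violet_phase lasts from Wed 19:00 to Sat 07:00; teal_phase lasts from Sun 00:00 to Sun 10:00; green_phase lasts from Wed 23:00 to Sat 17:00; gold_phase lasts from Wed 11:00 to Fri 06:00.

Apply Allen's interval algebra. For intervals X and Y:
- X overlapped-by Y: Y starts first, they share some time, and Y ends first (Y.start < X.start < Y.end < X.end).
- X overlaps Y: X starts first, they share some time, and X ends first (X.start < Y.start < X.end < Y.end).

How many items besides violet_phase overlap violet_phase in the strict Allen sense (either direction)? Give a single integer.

Target violet_phase = [Wed 19:00, Sat 07:00].
gold_phase [Wed 11:00, Fri 06:00] → overlaps → counts.
green_phase [Wed 23:00, Sat 17:00] → overlapped-by → counts.
red_phase [Sat 01:00, Sat 17:00] → overlapped-by → counts.
silver_phase [Wed 11:00, Wed 22:00] → overlaps → counts.
teal_phase [Sun 00:00, Sun 10:00] → after → no.
Total: 4.

4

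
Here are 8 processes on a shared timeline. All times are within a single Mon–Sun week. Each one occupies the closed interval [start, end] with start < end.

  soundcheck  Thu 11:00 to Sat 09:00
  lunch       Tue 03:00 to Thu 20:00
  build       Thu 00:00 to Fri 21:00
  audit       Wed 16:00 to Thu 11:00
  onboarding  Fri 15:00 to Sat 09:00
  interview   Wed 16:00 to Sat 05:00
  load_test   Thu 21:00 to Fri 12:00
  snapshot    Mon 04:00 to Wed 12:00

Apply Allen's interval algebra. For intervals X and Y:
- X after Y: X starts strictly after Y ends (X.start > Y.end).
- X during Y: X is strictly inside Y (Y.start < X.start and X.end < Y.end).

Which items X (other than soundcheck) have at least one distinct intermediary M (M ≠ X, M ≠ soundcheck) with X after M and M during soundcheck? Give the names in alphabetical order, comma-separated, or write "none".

Target soundcheck = [Thu 11:00, Sat 09:00].
Intermediaries M with M during soundcheck: load_test.
Via load_test — items with X after load_test: onboarding.
Union: onboarding.

onboarding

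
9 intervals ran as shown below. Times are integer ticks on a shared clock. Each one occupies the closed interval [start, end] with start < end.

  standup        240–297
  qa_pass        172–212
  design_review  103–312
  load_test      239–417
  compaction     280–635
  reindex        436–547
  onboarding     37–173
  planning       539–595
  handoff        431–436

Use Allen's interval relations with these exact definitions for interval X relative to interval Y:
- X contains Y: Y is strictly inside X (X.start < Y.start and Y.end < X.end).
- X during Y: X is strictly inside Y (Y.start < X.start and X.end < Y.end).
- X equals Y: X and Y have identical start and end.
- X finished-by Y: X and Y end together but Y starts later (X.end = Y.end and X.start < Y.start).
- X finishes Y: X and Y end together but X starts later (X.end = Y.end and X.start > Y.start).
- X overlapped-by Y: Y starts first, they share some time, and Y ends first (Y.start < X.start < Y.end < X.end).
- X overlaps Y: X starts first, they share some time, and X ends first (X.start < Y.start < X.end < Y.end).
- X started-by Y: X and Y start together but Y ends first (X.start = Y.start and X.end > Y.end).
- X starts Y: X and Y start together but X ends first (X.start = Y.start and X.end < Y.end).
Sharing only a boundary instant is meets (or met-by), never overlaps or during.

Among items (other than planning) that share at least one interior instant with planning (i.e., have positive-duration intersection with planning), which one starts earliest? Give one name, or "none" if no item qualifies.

Target planning = [539, 595].
compaction [280, 635] → contains → candidate.
design_review [103, 312] → before → excluded.
handoff [431, 436] → before → excluded.
load_test [239, 417] → before → excluded.
onboarding [37, 173] → before → excluded.
qa_pass [172, 212] → before → excluded.
reindex [436, 547] → overlaps → candidate.
standup [240, 297] → before → excluded.
Among candidates, earliest start is 280 → compaction.

compaction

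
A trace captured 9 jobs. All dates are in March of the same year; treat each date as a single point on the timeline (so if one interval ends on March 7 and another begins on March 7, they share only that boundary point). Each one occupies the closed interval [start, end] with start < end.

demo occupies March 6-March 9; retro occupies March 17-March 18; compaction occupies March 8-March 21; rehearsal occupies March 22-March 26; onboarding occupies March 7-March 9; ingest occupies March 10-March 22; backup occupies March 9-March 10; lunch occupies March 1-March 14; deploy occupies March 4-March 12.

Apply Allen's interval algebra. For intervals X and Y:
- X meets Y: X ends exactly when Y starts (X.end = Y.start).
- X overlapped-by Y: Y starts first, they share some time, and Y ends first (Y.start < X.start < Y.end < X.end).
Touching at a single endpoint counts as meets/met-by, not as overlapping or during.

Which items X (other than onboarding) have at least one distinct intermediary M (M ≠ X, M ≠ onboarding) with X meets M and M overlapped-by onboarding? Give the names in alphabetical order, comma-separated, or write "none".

Target onboarding = [March 7, March 9].
Intermediaries M with M overlapped-by onboarding: compaction.
Via compaction — items with X meets compaction: none.
Union: none.

none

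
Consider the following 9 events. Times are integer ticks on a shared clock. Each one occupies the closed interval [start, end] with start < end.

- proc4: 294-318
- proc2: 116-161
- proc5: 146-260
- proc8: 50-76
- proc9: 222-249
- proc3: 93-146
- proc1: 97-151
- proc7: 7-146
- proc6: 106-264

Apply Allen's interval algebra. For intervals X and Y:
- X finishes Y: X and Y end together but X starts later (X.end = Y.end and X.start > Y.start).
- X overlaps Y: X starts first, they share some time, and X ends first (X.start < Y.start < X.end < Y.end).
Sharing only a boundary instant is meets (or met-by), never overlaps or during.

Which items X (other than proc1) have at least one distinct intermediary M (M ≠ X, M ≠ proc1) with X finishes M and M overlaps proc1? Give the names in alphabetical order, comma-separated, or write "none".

proc3

Target proc1 = [97, 151].
Intermediaries M with M overlaps proc1: proc3, proc7.
Via proc3 — items with X finishes proc3: none.
Via proc7 — items with X finishes proc7: proc3.
Union: proc3.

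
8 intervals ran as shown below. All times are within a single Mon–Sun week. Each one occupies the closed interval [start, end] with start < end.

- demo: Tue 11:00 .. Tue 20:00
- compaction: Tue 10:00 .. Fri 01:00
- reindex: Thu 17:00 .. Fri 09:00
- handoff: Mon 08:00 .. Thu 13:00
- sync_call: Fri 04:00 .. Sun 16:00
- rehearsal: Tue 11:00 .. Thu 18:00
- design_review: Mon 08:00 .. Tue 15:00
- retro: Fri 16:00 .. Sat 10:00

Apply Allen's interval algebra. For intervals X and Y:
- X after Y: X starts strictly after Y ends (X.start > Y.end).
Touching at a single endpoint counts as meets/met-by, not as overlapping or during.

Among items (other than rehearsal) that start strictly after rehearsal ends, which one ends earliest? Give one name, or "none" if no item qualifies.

Target rehearsal = [Tue 11:00, Thu 18:00].
compaction [Tue 10:00, Fri 01:00] → contains → excluded.
demo [Tue 11:00, Tue 20:00] → starts → excluded.
design_review [Mon 08:00, Tue 15:00] → overlaps → excluded.
handoff [Mon 08:00, Thu 13:00] → overlaps → excluded.
reindex [Thu 17:00, Fri 09:00] → overlapped-by → excluded.
retro [Fri 16:00, Sat 10:00] → after → candidate.
sync_call [Fri 04:00, Sun 16:00] → after → candidate.
Among candidates, earliest end is Sat 10:00 → retro.

retro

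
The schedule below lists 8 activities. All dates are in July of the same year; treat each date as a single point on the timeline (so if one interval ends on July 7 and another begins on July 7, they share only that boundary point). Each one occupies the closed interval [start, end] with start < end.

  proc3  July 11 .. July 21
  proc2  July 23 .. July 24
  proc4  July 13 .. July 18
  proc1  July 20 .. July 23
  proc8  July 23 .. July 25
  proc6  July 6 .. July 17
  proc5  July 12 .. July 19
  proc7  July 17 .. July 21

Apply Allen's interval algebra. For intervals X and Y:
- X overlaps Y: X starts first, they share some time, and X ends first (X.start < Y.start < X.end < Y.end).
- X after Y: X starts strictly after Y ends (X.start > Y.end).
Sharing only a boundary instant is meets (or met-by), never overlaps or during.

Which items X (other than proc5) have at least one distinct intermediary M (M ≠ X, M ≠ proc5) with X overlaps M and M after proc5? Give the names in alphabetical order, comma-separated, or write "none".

Target proc5 = [July 12, July 19].
Intermediaries M with M after proc5: proc1, proc2, proc8.
Via proc1 — items with X overlaps proc1: proc3, proc7.
Via proc2 — items with X overlaps proc2: none.
Via proc8 — items with X overlaps proc8: none.
Union: proc3, proc7.

proc3, proc7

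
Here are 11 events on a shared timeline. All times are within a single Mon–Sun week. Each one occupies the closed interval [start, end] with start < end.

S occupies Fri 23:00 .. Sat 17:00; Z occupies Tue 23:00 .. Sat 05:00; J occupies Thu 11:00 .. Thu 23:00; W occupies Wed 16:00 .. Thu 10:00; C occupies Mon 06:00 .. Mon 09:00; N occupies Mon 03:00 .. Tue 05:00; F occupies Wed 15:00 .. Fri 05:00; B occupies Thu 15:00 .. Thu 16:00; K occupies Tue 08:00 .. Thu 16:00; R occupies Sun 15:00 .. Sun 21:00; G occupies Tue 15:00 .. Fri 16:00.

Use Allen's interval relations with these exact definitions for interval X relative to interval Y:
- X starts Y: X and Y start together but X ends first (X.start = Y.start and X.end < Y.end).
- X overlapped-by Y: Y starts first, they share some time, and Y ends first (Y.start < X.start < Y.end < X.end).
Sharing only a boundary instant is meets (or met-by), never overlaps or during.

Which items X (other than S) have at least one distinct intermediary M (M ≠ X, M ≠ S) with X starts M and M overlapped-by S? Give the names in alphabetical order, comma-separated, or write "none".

Target S = [Fri 23:00, Sat 17:00].
Intermediaries M with M overlapped-by S: none.
Union: none.

none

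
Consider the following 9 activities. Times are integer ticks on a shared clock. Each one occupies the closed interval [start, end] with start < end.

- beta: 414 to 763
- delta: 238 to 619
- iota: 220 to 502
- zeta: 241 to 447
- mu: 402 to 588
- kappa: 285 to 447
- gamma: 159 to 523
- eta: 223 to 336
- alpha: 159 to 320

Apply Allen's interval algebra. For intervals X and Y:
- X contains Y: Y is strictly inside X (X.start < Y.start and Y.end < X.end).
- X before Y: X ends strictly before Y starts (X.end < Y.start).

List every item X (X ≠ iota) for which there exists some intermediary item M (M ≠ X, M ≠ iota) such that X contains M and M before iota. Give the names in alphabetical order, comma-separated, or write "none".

Target iota = [220, 502].
Intermediaries M with M before iota: none.
Union: none.

none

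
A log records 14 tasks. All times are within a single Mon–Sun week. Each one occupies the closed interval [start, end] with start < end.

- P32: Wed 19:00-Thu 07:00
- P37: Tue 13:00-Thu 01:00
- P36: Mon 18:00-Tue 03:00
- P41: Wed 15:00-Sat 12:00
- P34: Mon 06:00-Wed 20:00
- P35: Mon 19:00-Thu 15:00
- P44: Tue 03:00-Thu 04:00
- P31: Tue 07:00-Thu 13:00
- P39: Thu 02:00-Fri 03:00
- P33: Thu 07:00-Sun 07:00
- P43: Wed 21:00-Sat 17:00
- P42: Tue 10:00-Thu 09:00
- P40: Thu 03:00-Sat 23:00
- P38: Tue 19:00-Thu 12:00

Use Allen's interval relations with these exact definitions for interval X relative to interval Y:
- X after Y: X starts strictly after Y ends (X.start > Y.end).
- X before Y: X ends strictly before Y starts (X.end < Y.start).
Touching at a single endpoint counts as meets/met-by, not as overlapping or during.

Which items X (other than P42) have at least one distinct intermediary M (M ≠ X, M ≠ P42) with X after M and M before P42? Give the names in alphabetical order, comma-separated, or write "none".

Target P42 = [Tue 10:00, Thu 09:00].
Intermediaries M with M before P42: P36.
Via P36 — items with X after P36: P31, P32, P33, P37, P38, P39, P40, P41, P43.
Union: P31, P32, P33, P37, P38, P39, P40, P41, P43.

P31, P32, P33, P37, P38, P39, P40, P41, P43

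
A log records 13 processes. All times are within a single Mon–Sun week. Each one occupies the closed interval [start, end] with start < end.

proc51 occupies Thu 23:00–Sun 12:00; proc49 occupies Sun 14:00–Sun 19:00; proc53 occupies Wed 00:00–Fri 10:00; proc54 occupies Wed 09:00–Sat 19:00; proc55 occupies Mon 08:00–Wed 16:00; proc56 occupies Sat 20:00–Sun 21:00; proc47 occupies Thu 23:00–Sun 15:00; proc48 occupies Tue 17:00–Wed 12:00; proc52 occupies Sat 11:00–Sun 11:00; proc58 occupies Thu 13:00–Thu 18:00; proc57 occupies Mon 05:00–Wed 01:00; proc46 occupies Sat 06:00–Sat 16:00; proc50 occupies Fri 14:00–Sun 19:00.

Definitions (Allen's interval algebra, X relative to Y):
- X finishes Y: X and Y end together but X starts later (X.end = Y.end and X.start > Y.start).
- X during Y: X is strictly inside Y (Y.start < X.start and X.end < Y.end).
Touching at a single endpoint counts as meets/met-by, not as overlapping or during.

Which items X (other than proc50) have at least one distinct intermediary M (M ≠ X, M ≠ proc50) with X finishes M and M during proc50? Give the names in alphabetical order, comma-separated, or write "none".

Target proc50 = [Fri 14:00, Sun 19:00].
Intermediaries M with M during proc50: proc46, proc52.
Via proc46 — items with X finishes proc46: none.
Via proc52 — items with X finishes proc52: none.
Union: none.

none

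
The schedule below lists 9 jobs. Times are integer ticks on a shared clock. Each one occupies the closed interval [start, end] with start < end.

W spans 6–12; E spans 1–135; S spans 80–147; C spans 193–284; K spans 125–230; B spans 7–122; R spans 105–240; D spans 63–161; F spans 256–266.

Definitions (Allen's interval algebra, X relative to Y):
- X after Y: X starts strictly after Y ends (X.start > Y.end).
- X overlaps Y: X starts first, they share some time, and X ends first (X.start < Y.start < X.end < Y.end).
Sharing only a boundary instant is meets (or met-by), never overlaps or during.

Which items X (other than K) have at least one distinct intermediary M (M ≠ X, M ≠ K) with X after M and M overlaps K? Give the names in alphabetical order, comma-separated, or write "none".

Target K = [125, 230].
Intermediaries M with M overlaps K: D, E, S.
Via D — items with X after D: C, F.
Via E — items with X after E: C, F.
Via S — items with X after S: C, F.
Union: C, F.

C, F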